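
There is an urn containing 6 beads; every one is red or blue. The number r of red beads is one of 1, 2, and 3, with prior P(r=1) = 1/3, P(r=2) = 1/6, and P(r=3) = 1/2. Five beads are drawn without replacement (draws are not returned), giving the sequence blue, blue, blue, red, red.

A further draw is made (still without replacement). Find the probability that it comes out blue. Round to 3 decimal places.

0.308

For each hypothesis, P(data | H) works out to: P(data | r = 1) = (5/6)(4/5)(3/4)(1/3)(0/2) = 0; P(data | r = 2) = (4/6)(3/5)(2/4)(2/3)(1/2) = 1/15; P(data | r = 3) = (3/6)(2/5)(1/4)(3/3)(2/2) = 1/20.
Weighting by the prior gives 1/3 · 0 = 0, 1/6 · 1/15 = 1/90, 1/2 · 1/20 = 1/40; summing to 13/360.
The posterior is then P(r = 1 | data) = 0, P(r = 2 | data) = 4/13, P(r = 3 | data) = 9/13.
Averaging over the posterior, P(blue next | data) = (1)(4/13) + (0)(9/13) = 4/13.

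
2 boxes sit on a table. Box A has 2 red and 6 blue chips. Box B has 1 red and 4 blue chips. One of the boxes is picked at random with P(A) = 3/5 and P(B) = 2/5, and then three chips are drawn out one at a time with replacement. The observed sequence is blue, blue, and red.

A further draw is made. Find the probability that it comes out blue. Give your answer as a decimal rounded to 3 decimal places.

0.769

Compute the likelihood of the observed sequence for each case: P(data | box A) = (6/8)(6/8)(2/8) = 0.14062; P(data | box B) = (4/5)(4/5)(1/5) = 0.128.
Multiplying each by its prior: 3/5 · 0.14062 = 0.084375, 2/5 · 0.128 = 0.0512; with total 0.13558.
Dividing through by the total gives posterior P(box A | data) = 0.62235, P(box B | data) = 0.37765.
The predictive probability is P(blue next | data) = (3/4)(0.62235) + (4/5)(0.37765) = 0.76888.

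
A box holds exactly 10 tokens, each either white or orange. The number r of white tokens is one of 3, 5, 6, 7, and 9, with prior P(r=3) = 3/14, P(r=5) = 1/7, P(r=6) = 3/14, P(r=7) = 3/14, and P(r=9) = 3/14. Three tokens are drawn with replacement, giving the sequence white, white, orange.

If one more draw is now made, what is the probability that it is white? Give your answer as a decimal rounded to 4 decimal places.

0.6227

The likelihood of the observed sequence under each hypothesis: P(data | r = 3) = (3/10)(3/10)(7/10) = 0.063; P(data | r = 5) = (5/10)(5/10)(5/10) = 0.125; P(data | r = 6) = (6/10)(6/10)(4/10) = 0.144; P(data | r = 7) = (7/10)(7/10)(3/10) = 0.147; P(data | r = 9) = (9/10)(9/10)(1/10) = 0.081.
Weighting by the prior gives 3/14 · 0.063 = 0.0135, 1/7 · 0.125 = 0.017857, 3/14 · 0.144 = 0.030857, 3/14 · 0.147 = 0.0315, 3/14 · 0.081 = 0.017357; summing to 0.11107.
Dividing through by the total gives posterior P(r = 3 | data) = 0.12154, P(r = 5 | data) = 0.16077, P(r = 6 | data) = 0.27781, P(r = 7 | data) = 0.2836, P(r = 9 | data) = 0.15627.
The predictive probability is P(white next | data) = (3/10)(0.12154) + (1/2)(0.16077) + (3/5)(0.27781) + (7/10)(0.2836) + (9/10)(0.15627) = 0.6227.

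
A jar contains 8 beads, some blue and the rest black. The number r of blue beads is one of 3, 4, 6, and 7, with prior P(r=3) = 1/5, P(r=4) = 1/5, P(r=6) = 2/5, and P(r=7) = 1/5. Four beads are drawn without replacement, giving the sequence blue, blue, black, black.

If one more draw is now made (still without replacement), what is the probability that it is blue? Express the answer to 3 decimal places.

Under each hypothesis, the probability of the observed sequence is: P(data | r = 3) = (3/8)(2/7)(5/6)(4/5) = 1/14; P(data | r = 4) = (4/8)(3/7)(4/6)(3/5) = 3/35; P(data | r = 6) = (6/8)(5/7)(2/6)(1/5) = 1/28; P(data | r = 7) = (7/8)(6/7)(1/6)(0/5) = 0.
The prior-weighted likelihoods are 1/5 · 1/14 = 1/70, 1/5 · 3/35 = 3/175, 2/5 · 1/28 = 1/70, 1/5 · 0 = 0; summing to 8/175.
Normalising, the posterior is P(r = 3 | data) = 5/16, P(r = 4 | data) = 3/8, P(r = 6 | data) = 5/16, P(r = 7 | data) = 0.
So P(blue next | data) = Σ P(blue next | H) P(H | data) = (1/4)(5/16) + (1/2)(3/8) + (1)(5/16) = 37/64.

0.578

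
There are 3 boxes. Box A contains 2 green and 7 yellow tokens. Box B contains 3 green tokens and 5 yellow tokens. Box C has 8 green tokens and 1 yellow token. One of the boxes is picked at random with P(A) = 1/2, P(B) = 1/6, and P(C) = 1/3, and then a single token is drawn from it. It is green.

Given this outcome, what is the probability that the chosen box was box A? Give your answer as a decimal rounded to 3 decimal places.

The likelihood of this draw under each hypothesis: P(data | box A) = (2/9) = 2/9; P(data | box B) = (3/8) = 3/8; P(data | box C) = (8/9) = 8/9.
Multiplying each by its prior: 1/2 · 2/9 = 1/9, 1/6 · 3/8 = 1/16, 1/3 · 8/9 = 8/27; with total 203/432.
So P(box A | data) = (1/9) / (203/432) = 48/203.

0.236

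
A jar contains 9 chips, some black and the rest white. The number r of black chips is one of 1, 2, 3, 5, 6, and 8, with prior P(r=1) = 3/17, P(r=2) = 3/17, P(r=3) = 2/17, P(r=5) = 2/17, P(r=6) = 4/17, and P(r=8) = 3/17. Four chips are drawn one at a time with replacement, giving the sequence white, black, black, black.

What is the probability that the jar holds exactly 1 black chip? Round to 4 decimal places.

0.0043

The likelihood of the observed sequence under each hypothesis: P(data | r = 1) = (8/9)(1/9)(1/9)(1/9) = 0.0012193; P(data | r = 2) = (7/9)(2/9)(2/9)(2/9) = 0.0085353; P(data | r = 3) = (6/9)(3/9)(3/9)(3/9) = 0.024691; P(data | r = 5) = (4/9)(5/9)(5/9)(5/9) = 0.076208; P(data | r = 6) = (3/9)(6/9)(6/9)(6/9) = 0.098765; P(data | r = 8) = (1/9)(8/9)(8/9)(8/9) = 0.078037.
The prior-weighted likelihoods are 3/17 · 0.0012193 = 0.00021518, 3/17 · 0.0085353 = 0.0015062, 2/17 · 0.024691 = 0.0029049, 2/17 · 0.076208 = 0.0089656, 4/17 · 0.098765 = 0.023239, 3/17 · 0.078037 = 0.013771; these sum to 0.050602.
By Bayes' rule, P(r = 1 | data) = (0.00021518) / (0.050602) = 0.0042523.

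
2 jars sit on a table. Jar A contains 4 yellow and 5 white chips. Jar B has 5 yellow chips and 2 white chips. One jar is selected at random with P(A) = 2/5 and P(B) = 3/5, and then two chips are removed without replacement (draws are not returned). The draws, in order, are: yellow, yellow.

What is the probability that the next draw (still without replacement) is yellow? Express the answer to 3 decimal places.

For each hypothesis, P(data | H) works out to: P(data | jar A) = (4/9)(3/8) = 1/6; P(data | jar B) = (5/7)(4/6) = 10/21.
Multiplying each by its prior: 2/5 · 1/6 = 1/15, 3/5 · 10/21 = 2/7; these sum to 37/105.
Normalising, the posterior is P(jar A | data) = 7/37, P(jar B | data) = 30/37.
The predictive probability is P(yellow next | data) = (2/7)(7/37) + (3/5)(30/37) = 20/37.

0.541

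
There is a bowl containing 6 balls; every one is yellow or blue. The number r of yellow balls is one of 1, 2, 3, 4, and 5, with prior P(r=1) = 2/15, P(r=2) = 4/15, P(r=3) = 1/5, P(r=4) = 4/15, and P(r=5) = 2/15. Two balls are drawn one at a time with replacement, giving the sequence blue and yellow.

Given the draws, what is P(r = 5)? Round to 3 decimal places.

0.090

The likelihood of the observed sequence under each hypothesis: P(data | r = 1) = (5/6)(1/6) = 5/36; P(data | r = 2) = (4/6)(2/6) = 2/9; P(data | r = 3) = (3/6)(3/6) = 1/4; P(data | r = 4) = (2/6)(4/6) = 2/9; P(data | r = 5) = (1/6)(5/6) = 5/36.
The prior-weighted likelihoods are 2/15 · 5/36 = 1/54, 4/15 · 2/9 = 8/135, 1/5 · 1/4 = 1/20, 4/15 · 2/9 = 8/135, 2/15 · 5/36 = 1/54; these sum to 37/180.
So P(r = 5 | data) = (1/54) / (37/180) = 10/111.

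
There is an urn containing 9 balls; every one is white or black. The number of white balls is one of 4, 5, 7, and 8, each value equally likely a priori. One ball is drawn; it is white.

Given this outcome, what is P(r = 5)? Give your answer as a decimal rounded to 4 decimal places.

Under each hypothesis, the probability of this draw is: P(data | r = 4) = (4/9) = 4/9; P(data | r = 5) = (5/9) = 5/9; P(data | r = 7) = (7/9) = 7/9; P(data | r = 8) = (8/9) = 8/9.
The prior-weighted likelihoods are 1/4 · 4/9 = 1/9, 1/4 · 5/9 = 5/36, 1/4 · 7/9 = 7/36, 1/4 · 8/9 = 2/9; summing to 2/3.
By Bayes' rule, P(r = 5 | data) = (5/36) / (2/3) = 5/24.

0.2083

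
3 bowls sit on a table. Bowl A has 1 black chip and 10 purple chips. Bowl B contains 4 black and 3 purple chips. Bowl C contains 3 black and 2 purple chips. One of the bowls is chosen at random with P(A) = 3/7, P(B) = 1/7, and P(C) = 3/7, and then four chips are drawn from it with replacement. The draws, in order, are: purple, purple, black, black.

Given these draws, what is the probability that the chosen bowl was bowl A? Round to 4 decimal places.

Compute the likelihood of the observed sequence for each case: P(data | bowl A) = (10/11)(10/11)(1/11)(1/11) = 0.0068301; P(data | bowl B) = (3/7)(3/7)(4/7)(4/7) = 0.059975; P(data | bowl C) = (2/5)(2/5)(3/5)(3/5) = 0.0576.
The prior-weighted likelihoods are 3/7 · 0.0068301 = 0.0029272, 1/7 · 0.059975 = 0.0085679, 3/7 · 0.0576 = 0.024686; summing to 0.036181.
Hence P(bowl A | data) = (0.0029272) / (0.036181) = 0.080905.

0.0809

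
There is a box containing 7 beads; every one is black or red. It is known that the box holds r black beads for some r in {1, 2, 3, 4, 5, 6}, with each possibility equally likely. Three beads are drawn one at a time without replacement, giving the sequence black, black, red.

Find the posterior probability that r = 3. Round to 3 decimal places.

For each hypothesis, P(data | H) works out to: P(data | r = 1) = (1/7)(0/6) = 0; P(data | r = 2) = (2/7)(1/6)(5/5) = 1/21; P(data | r = 3) = (3/7)(2/6)(4/5) = 4/35; P(data | r = 4) = (4/7)(3/6)(3/5) = 6/35; P(data | r = 5) = (5/7)(4/6)(2/5) = 4/21; P(data | r = 6) = (6/7)(5/6)(1/5) = 1/7.
Weighting by the prior gives 1/6 · 0 = 0, 1/6 · 1/21 = 1/126, 1/6 · 4/35 = 2/105, 1/6 · 6/35 = 1/35, 1/6 · 4/21 = 2/63, 1/6 · 1/7 = 1/42; these sum to 1/9.
Therefore the posterior P(r = 3 | data) = (2/105) / (1/9) = 6/35.

0.171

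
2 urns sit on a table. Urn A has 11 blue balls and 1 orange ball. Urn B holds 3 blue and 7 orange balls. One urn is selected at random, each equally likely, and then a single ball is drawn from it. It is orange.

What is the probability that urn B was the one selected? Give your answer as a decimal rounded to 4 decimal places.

Compute the likelihood of this draw for each case: P(data | urn A) = (1/12) = 1/12; P(data | urn B) = (7/10) = 7/10.
Weighting by the prior gives 1/2 · 1/12 = 1/24, 1/2 · 7/10 = 7/20; with total 47/120.
By Bayes' rule, P(urn B | data) = (7/20) / (47/120) = 42/47.

0.8936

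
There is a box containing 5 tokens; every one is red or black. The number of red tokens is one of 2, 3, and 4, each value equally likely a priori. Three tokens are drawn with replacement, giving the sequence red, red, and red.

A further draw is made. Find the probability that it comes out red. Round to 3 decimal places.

0.713

For each hypothesis, P(data | H) works out to: P(data | r = 2) = (2/5)(2/5)(2/5) = 8/125; P(data | r = 3) = (3/5)(3/5)(3/5) = 27/125; P(data | r = 4) = (4/5)(4/5)(4/5) = 64/125.
The prior-weighted likelihoods are 1/3 · 8/125 = 8/375, 1/3 · 27/125 = 9/125, 1/3 · 64/125 = 64/375; summing to 33/125.
Normalising, the posterior is P(r = 2 | data) = 8/99, P(r = 3 | data) = 3/11, P(r = 4 | data) = 64/99.
Averaging over the posterior, P(red next | data) = (2/5)(8/99) + (3/5)(3/11) + (4/5)(64/99) = 353/495.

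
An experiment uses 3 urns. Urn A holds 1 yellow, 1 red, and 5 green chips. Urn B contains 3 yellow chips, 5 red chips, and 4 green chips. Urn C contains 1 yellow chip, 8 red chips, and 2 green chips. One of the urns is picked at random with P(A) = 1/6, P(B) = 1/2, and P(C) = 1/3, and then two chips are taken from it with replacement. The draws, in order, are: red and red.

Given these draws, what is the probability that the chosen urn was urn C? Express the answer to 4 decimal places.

0.6615

Compute the likelihood of the observed sequence for each case: P(data | urn A) = (1/7)(1/7) = 0.020408; P(data | urn B) = (5/12)(5/12) = 0.17361; P(data | urn C) = (8/11)(8/11) = 0.52893.
The prior-weighted likelihoods are 1/6 · 0.020408 = 0.0034014, 1/2 · 0.17361 = 0.086806, 1/3 · 0.52893 = 0.17631; summing to 0.26652.
So P(urn C | data) = (0.17631) / (0.26652) = 0.66153.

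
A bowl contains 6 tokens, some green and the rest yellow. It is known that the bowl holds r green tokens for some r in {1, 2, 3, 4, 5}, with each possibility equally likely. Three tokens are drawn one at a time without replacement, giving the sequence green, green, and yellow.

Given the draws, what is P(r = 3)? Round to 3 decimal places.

0.257

Compute the likelihood of the observed sequence for each case: P(data | r = 1) = (1/6)(0/5) = 0; P(data | r = 2) = (2/6)(1/5)(4/4) = 1/15; P(data | r = 3) = (3/6)(2/5)(3/4) = 3/20; P(data | r = 4) = (4/6)(3/5)(2/4) = 1/5; P(data | r = 5) = (5/6)(4/5)(1/4) = 1/6.
Multiplying each by its prior: 1/5 · 0 = 0, 1/5 · 1/15 = 1/75, 1/5 · 3/20 = 3/100, 1/5 · 1/5 = 1/25, 1/5 · 1/6 = 1/30; these sum to 7/60.
Therefore the posterior P(r = 3 | data) = (3/100) / (7/60) = 9/35.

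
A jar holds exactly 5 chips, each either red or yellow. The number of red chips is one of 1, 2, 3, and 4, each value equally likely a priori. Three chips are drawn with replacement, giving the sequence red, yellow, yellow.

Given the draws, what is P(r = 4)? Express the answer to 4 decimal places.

The likelihood of the observed sequence under each hypothesis: P(data | r = 1) = (1/5)(4/5)(4/5) = 16/125; P(data | r = 2) = (2/5)(3/5)(3/5) = 18/125; P(data | r = 3) = (3/5)(2/5)(2/5) = 12/125; P(data | r = 4) = (4/5)(1/5)(1/5) = 4/125.
The prior-weighted likelihoods are 1/4 · 16/125 = 4/125, 1/4 · 18/125 = 9/250, 1/4 · 12/125 = 3/125, 1/4 · 4/125 = 1/125; summing to 1/10.
By Bayes' rule, P(r = 4 | data) = (1/125) / (1/10) = 2/25.

0.0800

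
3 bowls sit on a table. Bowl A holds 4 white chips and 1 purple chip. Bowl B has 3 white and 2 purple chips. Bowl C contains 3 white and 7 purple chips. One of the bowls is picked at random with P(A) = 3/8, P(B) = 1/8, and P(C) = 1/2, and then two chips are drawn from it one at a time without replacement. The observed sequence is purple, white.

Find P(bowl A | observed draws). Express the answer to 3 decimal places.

Under each hypothesis, the probability of the observed sequence is: P(data | bowl A) = (1/5)(4/4) = 1/5; P(data | bowl B) = (2/5)(3/4) = 3/10; P(data | bowl C) = (7/10)(3/9) = 7/30.
Multiplying each by its prior: 3/8 · 1/5 = 3/40, 1/8 · 3/10 = 3/80, 1/2 · 7/30 = 7/60; these sum to 11/48.
Therefore the posterior P(bowl A | data) = (3/40) / (11/48) = 18/55.

0.327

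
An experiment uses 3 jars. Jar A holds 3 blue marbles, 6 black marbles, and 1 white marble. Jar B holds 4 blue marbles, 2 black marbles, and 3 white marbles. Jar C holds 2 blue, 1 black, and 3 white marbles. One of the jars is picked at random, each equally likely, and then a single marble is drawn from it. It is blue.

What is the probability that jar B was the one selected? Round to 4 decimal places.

For each hypothesis, P(data | H) works out to: P(data | jar A) = (3/10) = 3/10; P(data | jar B) = (4/9) = 4/9; P(data | jar C) = (2/6) = 1/3.
The prior-weighted likelihoods are 1/3 · 3/10 = 1/10, 1/3 · 4/9 = 4/27, 1/3 · 1/3 = 1/9; these sum to 97/270.
Therefore the posterior P(jar B | data) = (4/27) / (97/270) = 40/97.

0.4124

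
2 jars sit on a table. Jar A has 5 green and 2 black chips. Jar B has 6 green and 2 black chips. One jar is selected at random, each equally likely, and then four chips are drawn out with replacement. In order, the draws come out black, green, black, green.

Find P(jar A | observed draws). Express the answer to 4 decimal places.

0.5423

Compute the likelihood of the observed sequence for each case: P(data | jar A) = (2/7)(5/7)(2/7)(5/7) = 0.041649; P(data | jar B) = (2/8)(6/8)(2/8)(6/8) = 0.035156.
The prior-weighted likelihoods are 1/2 · 0.041649 = 0.020825, 1/2 · 0.035156 = 0.017578; with total 0.038403.
Therefore the posterior P(jar A | data) = (0.020825) / (0.038403) = 0.54227.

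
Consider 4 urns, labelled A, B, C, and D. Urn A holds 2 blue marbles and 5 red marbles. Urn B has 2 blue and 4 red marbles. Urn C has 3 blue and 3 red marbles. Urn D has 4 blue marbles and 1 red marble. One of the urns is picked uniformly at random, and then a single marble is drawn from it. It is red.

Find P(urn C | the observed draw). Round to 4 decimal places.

0.2403

The likelihood of this draw under each hypothesis: P(data | urn A) = (5/7) = 5/7; P(data | urn B) = (4/6) = 2/3; P(data | urn C) = (3/6) = 1/2; P(data | urn D) = (1/5) = 1/5.
Multiplying each by its prior: 1/4 · 5/7 = 5/28, 1/4 · 2/3 = 1/6, 1/4 · 1/2 = 1/8, 1/4 · 1/5 = 1/20; summing to 437/840.
Therefore the posterior P(urn C | data) = (1/8) / (437/840) = 105/437.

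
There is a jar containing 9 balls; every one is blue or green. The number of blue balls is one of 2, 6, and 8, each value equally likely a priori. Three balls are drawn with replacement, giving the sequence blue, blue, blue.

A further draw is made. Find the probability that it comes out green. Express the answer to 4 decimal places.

Compute the likelihood of the observed sequence for each case: P(data | r = 2) = (2/9)(2/9)(2/9) = 0.010974; P(data | r = 6) = (6/9)(6/9)(6/9) = 0.2963; P(data | r = 8) = (8/9)(8/9)(8/9) = 0.70233.
The prior-weighted likelihoods are 1/3 · 0.010974 = 0.003658, 1/3 · 0.2963 = 0.098765, 1/3 · 0.70233 = 0.23411; with total 0.33653.
Normalising, the posterior is P(r = 2 | data) = 0.01087, P(r = 6 | data) = 0.29348, P(r = 8 | data) = 0.69565.
Averaging over the posterior, P(green next | data) = (7/9)(0.01087) + (1/3)(0.29348) + (1/9)(0.69565) = 0.18357.

0.1836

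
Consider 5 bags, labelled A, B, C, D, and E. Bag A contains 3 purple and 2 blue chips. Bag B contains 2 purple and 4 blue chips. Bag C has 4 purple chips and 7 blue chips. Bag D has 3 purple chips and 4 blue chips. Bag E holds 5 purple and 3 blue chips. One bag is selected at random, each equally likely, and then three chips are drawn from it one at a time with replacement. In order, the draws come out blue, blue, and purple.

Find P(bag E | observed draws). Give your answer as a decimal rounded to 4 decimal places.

Compute the likelihood of the observed sequence for each case: P(data | bag A) = (2/5)(2/5)(3/5) = 0.096; P(data | bag B) = (4/6)(4/6)(2/6) = 0.14815; P(data | bag C) = (7/11)(7/11)(4/11) = 0.14726; P(data | bag D) = (4/7)(4/7)(3/7) = 0.13994; P(data | bag E) = (3/8)(3/8)(5/8) = 0.087891.
Multiplying each by its prior: 1/5 · 0.096 = 0.0192, 1/5 · 0.14815 = 0.02963, 1/5 · 0.14726 = 0.029452, 1/5 · 0.13994 = 0.027988, 1/5 · 0.087891 = 0.017578; with total 0.12385.
Therefore the posterior P(bag E | data) = (0.017578) / (0.12385) = 0.14193.

0.1419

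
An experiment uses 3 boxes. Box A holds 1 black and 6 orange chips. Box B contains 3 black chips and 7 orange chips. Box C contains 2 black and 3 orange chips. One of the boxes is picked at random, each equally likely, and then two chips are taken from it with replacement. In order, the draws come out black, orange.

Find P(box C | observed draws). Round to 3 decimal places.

0.419

For each hypothesis, P(data | H) works out to: P(data | box A) = (1/7)(6/7) = 6/49; P(data | box B) = (3/10)(7/10) = 21/100; P(data | box C) = (2/5)(3/5) = 6/25.
Weighting by the prior gives 1/3 · 6/49 = 2/49, 1/3 · 21/100 = 7/100, 1/3 · 6/25 = 2/25; these sum to 187/980.
Therefore the posterior P(box C | data) = (2/25) / (187/980) = 392/935.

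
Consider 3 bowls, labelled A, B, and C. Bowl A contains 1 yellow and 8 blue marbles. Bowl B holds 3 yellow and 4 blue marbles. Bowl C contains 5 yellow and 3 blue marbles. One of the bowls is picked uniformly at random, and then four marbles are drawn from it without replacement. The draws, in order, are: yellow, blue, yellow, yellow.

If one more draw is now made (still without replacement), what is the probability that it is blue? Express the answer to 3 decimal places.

0.605

Under each hypothesis, the probability of the observed sequence is: P(data | bowl A) = (1/9)(8/8)(0/7) = 0; P(data | bowl B) = (3/7)(4/6)(2/5)(1/4) = 1/35; P(data | bowl C) = (5/8)(3/7)(4/6)(3/5) = 3/28.
Weighting by the prior gives 1/3 · 0 = 0, 1/3 · 1/35 = 1/105, 1/3 · 3/28 = 1/28; summing to 19/420.
The posterior is then P(bowl A | data) = 0, P(bowl B | data) = 4/19, P(bowl C | data) = 15/19.
Averaging over the posterior, P(blue next | data) = (1)(4/19) + (1/2)(15/19) = 23/38.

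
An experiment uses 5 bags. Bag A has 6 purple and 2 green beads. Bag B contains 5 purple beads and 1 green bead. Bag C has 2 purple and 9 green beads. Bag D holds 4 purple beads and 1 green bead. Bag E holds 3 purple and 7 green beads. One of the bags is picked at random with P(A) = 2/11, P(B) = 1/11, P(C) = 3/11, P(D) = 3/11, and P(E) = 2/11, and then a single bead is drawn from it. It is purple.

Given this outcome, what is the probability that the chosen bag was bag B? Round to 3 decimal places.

0.142

For each hypothesis, P(data | H) works out to: P(data | bag A) = (6/8) = 3/4; P(data | bag B) = (5/6) = 5/6; P(data | bag C) = (2/11) = 2/11; P(data | bag D) = (4/5) = 4/5; P(data | bag E) = (3/10) = 3/10.
The prior-weighted likelihoods are 2/11 · 3/4 = 3/22, 1/11 · 5/6 = 5/66, 3/11 · 2/11 = 6/121, 3/11 · 4/5 = 12/55, 2/11 · 3/10 = 3/55; with total 194/363.
By Bayes' rule, P(bag B | data) = (5/66) / (194/363) = 55/388.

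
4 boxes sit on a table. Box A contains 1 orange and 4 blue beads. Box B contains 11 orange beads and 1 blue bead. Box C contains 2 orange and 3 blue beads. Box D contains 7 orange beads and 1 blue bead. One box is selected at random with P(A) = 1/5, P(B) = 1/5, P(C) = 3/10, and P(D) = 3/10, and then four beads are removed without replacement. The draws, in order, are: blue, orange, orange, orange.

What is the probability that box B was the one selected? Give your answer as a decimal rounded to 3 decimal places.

0.308

Under each hypothesis, the probability of the observed sequence is: P(data | box A) = (4/5)(1/4)(0/3) = 0; P(data | box B) = (1/12)(11/11)(10/10)(9/9) = 1/12; P(data | box C) = (3/5)(2/4)(1/3)(0/2) = 0; P(data | box D) = (1/8)(7/7)(6/6)(5/5) = 1/8.
Multiplying each by its prior: 1/5 · 0 = 0, 1/5 · 1/12 = 1/60, 3/10 · 0 = 0, 3/10 · 1/8 = 3/80; with total 13/240.
So P(box B | data) = (1/60) / (13/240) = 4/13.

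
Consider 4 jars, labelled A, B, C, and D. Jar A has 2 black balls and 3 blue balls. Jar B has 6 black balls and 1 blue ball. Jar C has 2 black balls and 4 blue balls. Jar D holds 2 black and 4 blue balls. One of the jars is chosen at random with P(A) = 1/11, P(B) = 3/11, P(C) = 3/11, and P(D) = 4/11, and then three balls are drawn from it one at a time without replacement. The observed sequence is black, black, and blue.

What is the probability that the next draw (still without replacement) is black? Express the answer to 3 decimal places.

Compute the likelihood of the observed sequence for each case: P(data | jar A) = (2/5)(1/4)(3/3) = 1/10; P(data | jar B) = (6/7)(5/6)(1/5) = 1/7; P(data | jar C) = (2/6)(1/5)(4/4) = 1/15; P(data | jar D) = (2/6)(1/5)(4/4) = 1/15.
Multiplying each by its prior: 1/11 · 1/10 = 1/110, 3/11 · 1/7 = 3/77, 3/11 · 1/15 = 1/55, 4/11 · 1/15 = 4/165; summing to 19/210.
The posterior is then P(jar A | data) = 21/209, P(jar B | data) = 90/209, P(jar C | data) = 42/209, P(jar D | data) = 56/209.
So P(black next | data) = Σ P(black next | H) P(H | data) = (0)(21/209) + (1)(90/209) + (0)(42/209) + (0)(56/209) = 90/209.

0.431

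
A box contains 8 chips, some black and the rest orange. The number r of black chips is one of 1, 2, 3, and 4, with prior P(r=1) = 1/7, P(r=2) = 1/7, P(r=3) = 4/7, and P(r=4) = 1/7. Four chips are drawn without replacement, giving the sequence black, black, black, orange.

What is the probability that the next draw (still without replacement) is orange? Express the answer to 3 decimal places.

For each hypothesis, P(data | H) works out to: P(data | r = 1) = (1/8)(0/7) = 0; P(data | r = 2) = (2/8)(1/7)(0/6) = 0; P(data | r = 3) = (3/8)(2/7)(1/6)(5/5) = 1/56; P(data | r = 4) = (4/8)(3/7)(2/6)(4/5) = 2/35.
Weighting by the prior gives 1/7 · 0 = 0, 1/7 · 0 = 0, 4/7 · 1/56 = 1/98, 1/7 · 2/35 = 2/245; summing to 9/490.
The posterior is then P(r = 1 | data) = 0, P(r = 2 | data) = 0, P(r = 3 | data) = 5/9, P(r = 4 | data) = 4/9.
Averaging over the posterior, P(orange next | data) = (1)(5/9) + (3/4)(4/9) = 8/9.

0.889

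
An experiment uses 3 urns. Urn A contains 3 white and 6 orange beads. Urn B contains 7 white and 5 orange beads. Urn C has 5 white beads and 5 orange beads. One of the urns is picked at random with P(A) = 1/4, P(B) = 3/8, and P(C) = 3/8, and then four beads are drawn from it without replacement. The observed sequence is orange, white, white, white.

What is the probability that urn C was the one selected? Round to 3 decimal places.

Under each hypothesis, the probability of the observed sequence is: P(data | urn A) = (6/9)(3/8)(2/7)(1/6) = 0.011905; P(data | urn B) = (5/12)(7/11)(6/10)(5/9) = 0.088384; P(data | urn C) = (5/10)(5/9)(4/8)(3/7) = 0.059524.
Weighting by the prior gives 1/4 · 0.011905 = 0.0029762, 3/8 · 0.088384 = 0.033144, 3/8 · 0.059524 = 0.022321; summing to 0.058442.
So P(urn C | data) = (0.022321) / (0.058442) = 0.38194.

0.382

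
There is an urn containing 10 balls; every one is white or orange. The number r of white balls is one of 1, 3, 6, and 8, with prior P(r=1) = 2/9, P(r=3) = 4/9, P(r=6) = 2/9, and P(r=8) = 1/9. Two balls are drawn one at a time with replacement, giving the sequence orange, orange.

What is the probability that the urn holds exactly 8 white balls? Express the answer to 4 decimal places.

0.0102

Compute the likelihood of the observed sequence for each case: P(data | r = 1) = (9/10)(9/10) = 81/100; P(data | r = 3) = (7/10)(7/10) = 49/100; P(data | r = 6) = (4/10)(4/10) = 4/25; P(data | r = 8) = (2/10)(2/10) = 1/25.
Multiplying each by its prior: 2/9 · 81/100 = 9/50, 4/9 · 49/100 = 49/225, 2/9 · 4/25 = 8/225, 1/9 · 1/25 = 1/225; summing to 197/450.
By Bayes' rule, P(r = 8 | data) = (1/225) / (197/450) = 2/197.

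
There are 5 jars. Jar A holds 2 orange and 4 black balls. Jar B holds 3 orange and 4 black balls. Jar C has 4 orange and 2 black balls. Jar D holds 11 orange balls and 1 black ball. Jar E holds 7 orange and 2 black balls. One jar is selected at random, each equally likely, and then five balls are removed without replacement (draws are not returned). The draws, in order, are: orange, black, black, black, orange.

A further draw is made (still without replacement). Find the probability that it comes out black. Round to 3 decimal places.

0.769

Under each hypothesis, the probability of the observed sequence is: P(data | jar A) = (2/6)(4/5)(3/4)(2/3)(1/2) = 1/15; P(data | jar B) = (3/7)(4/6)(3/5)(2/4)(2/3) = 2/35; P(data | jar C) = (4/6)(2/5)(1/4)(0/3) = 0; P(data | jar D) = (11/12)(1/11)(0/10) = 0; P(data | jar E) = (7/9)(2/8)(1/7)(0/6) = 0.
The prior-weighted likelihoods are 1/5 · 1/15 = 1/75, 1/5 · 2/35 = 2/175, 1/5 · 0 = 0, 1/5 · 0 = 0, 1/5 · 0 = 0; these sum to 13/525.
Normalising, the posterior is P(jar A | data) = 7/13, P(jar B | data) = 6/13, P(jar C | data) = 0, P(jar D | data) = 0, P(jar E | data) = 0.
Averaging over the posterior, P(black next | data) = (1)(7/13) + (1/2)(6/13) = 10/13.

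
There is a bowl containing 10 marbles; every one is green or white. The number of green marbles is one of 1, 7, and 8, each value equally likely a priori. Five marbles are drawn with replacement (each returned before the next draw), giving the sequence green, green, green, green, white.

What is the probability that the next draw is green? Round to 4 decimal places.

The likelihood of the observed sequence under each hypothesis: P(data | r = 1) = (1/10)(1/10)(1/10)(1/10)(9/10) = 9e-05; P(data | r = 7) = (7/10)(7/10)(7/10)(7/10)(3/10) = 0.07203; P(data | r = 8) = (8/10)(8/10)(8/10)(8/10)(2/10) = 0.08192.
Weighting by the prior gives 1/3 · 9e-05 = 3e-05, 1/3 · 0.07203 = 0.02401, 1/3 · 0.08192 = 0.027307; these sum to 0.051347.
The posterior is then P(r = 1 | data) = 0.00058426, P(r = 7 | data) = 0.46761, P(r = 8 | data) = 0.53181.
The predictive probability is P(green next | data) = (1/10)(0.00058426) + (7/10)(0.46761) + (4/5)(0.53181) = 0.75283.

0.7528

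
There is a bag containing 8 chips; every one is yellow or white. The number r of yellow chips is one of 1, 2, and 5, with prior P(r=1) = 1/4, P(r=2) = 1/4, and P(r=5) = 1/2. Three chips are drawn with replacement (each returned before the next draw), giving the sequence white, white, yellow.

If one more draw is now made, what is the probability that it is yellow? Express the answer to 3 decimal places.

For each hypothesis, P(data | H) works out to: P(data | r = 1) = (7/8)(7/8)(1/8) = 0.095703; P(data | r = 2) = (6/8)(6/8)(2/8) = 0.14062; P(data | r = 5) = (3/8)(3/8)(5/8) = 0.087891.
The prior-weighted likelihoods are 1/4 · 0.095703 = 0.023926, 1/4 · 0.14062 = 0.035156, 1/2 · 0.087891 = 0.043945; these sum to 0.10303.
The posterior is then P(r = 1 | data) = 0.23223, P(r = 2 | data) = 0.34123, P(r = 5 | data) = 0.42654.
So P(yellow next | data) = Σ P(yellow next | H) P(H | data) = (1/8)(0.23223) + (1/4)(0.34123) + (5/8)(0.42654) = 0.38092.

0.381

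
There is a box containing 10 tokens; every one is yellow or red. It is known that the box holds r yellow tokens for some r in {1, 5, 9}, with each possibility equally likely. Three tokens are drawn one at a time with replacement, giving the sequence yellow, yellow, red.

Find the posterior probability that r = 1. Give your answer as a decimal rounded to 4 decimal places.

Under each hypothesis, the probability of the observed sequence is: P(data | r = 1) = (1/10)(1/10)(9/10) = 9/1000; P(data | r = 5) = (5/10)(5/10)(5/10) = 1/8; P(data | r = 9) = (9/10)(9/10)(1/10) = 81/1000.
Multiplying each by its prior: 1/3 · 9/1000 = 3/1000, 1/3 · 1/8 = 1/24, 1/3 · 81/1000 = 27/1000; with total 43/600.
By Bayes' rule, P(r = 1 | data) = (3/1000) / (43/600) = 9/215.

0.0419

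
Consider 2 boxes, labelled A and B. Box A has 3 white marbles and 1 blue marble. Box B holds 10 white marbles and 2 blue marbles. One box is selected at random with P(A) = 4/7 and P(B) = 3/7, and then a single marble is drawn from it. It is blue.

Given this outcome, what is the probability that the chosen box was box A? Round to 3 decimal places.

Compute the likelihood of this draw for each case: P(data | box A) = (1/4) = 1/4; P(data | box B) = (2/12) = 1/6.
Weighting by the prior gives 4/7 · 1/4 = 1/7, 3/7 · 1/6 = 1/14; these sum to 3/14.
Hence P(box A | data) = (1/7) / (3/14) = 2/3.

0.667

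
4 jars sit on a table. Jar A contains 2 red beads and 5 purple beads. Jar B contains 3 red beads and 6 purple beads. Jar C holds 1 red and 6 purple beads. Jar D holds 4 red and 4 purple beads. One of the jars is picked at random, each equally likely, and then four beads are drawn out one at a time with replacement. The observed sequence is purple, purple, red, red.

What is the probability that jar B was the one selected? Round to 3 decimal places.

0.293

Compute the likelihood of the observed sequence for each case: P(data | jar A) = (5/7)(5/7)(2/7)(2/7) = 0.041649; P(data | jar B) = (6/9)(6/9)(3/9)(3/9) = 0.049383; P(data | jar C) = (6/7)(6/7)(1/7)(1/7) = 0.014994; P(data | jar D) = (4/8)(4/8)(4/8)(4/8) = 0.0625.
Weighting by the prior gives 1/4 · 0.041649 = 0.010412, 1/4 · 0.049383 = 0.012346, 1/4 · 0.014994 = 0.0037484, 1/4 · 0.0625 = 0.015625; summing to 0.042131.
Hence P(jar B | data) = (0.012346) / (0.042131) = 0.29303.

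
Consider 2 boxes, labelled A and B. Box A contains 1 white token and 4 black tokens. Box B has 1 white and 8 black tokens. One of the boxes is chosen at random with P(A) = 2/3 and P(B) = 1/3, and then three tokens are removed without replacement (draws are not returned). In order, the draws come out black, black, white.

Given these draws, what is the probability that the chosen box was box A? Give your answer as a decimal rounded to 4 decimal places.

The likelihood of the observed sequence under each hypothesis: P(data | box A) = (4/5)(3/4)(1/3) = 1/5; P(data | box B) = (8/9)(7/8)(1/7) = 1/9.
Multiplying each by its prior: 2/3 · 1/5 = 2/15, 1/3 · 1/9 = 1/27; with total 23/135.
Hence P(box A | data) = (2/15) / (23/135) = 18/23.

0.7826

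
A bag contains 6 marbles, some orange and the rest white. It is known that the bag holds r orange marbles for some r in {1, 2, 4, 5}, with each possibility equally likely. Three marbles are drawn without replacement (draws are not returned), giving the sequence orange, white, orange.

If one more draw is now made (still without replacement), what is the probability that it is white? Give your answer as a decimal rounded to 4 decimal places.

For each hypothesis, P(data | H) works out to: P(data | r = 1) = (1/6)(5/5)(0/4) = 0; P(data | r = 2) = (2/6)(4/5)(1/4) = 1/15; P(data | r = 4) = (4/6)(2/5)(3/4) = 1/5; P(data | r = 5) = (5/6)(1/5)(4/4) = 1/6.
Weighting by the prior gives 1/4 · 0 = 0, 1/4 · 1/15 = 1/60, 1/4 · 1/5 = 1/20, 1/4 · 1/6 = 1/24; these sum to 13/120.
Dividing through by the total gives posterior P(r = 1 | data) = 0, P(r = 2 | data) = 2/13, P(r = 4 | data) = 6/13, P(r = 5 | data) = 5/13.
Averaging over the posterior, P(white next | data) = (1)(2/13) + (1/3)(6/13) + (0)(5/13) = 4/13.

0.3077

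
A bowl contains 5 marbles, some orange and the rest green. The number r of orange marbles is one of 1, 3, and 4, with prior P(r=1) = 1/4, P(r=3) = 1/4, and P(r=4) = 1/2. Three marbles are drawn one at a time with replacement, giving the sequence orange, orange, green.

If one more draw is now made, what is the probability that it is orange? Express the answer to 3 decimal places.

For each hypothesis, P(data | H) works out to: P(data | r = 1) = (1/5)(1/5)(4/5) = 4/125; P(data | r = 3) = (3/5)(3/5)(2/5) = 18/125; P(data | r = 4) = (4/5)(4/5)(1/5) = 16/125.
The prior-weighted likelihoods are 1/4 · 4/125 = 1/125, 1/4 · 18/125 = 9/250, 1/2 · 16/125 = 8/125; these sum to 27/250.
Normalising, the posterior is P(r = 1 | data) = 2/27, P(r = 3 | data) = 1/3, P(r = 4 | data) = 16/27.
Averaging over the posterior, P(orange next | data) = (1/5)(2/27) + (3/5)(1/3) + (4/5)(16/27) = 31/45.

0.689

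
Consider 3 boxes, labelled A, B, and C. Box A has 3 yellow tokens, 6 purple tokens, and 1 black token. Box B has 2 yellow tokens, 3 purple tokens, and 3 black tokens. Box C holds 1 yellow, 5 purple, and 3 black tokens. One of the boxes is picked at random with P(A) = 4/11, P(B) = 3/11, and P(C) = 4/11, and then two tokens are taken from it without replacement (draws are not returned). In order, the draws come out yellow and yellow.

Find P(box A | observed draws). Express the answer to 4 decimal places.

Compute the likelihood of the observed sequence for each case: P(data | box A) = (3/10)(2/9) = 0.066667; P(data | box B) = (2/8)(1/7) = 0.035714; P(data | box C) = (1/9)(0/8) = 0.
Weighting by the prior gives 4/11 · 0.066667 = 0.024242, 3/11 · 0.035714 = 0.0097403, 4/11 · 0 = 0; these sum to 0.033983.
By Bayes' rule, P(box A | data) = (0.024242) / (0.033983) = 0.71338.

0.7134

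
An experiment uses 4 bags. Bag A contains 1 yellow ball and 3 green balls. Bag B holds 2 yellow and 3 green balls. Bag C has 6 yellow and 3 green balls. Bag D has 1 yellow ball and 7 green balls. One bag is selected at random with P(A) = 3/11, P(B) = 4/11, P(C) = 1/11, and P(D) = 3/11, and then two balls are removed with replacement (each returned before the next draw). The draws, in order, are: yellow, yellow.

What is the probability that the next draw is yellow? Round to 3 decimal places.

Compute the likelihood of the observed sequence for each case: P(data | bag A) = (1/4)(1/4) = 0.0625; P(data | bag B) = (2/5)(2/5) = 0.16; P(data | bag C) = (6/9)(6/9) = 0.44444; P(data | bag D) = (1/8)(1/8) = 0.015625.
Weighting by the prior gives 3/11 · 0.0625 = 0.017045, 4/11 · 0.16 = 0.058182, 1/11 · 0.44444 = 0.040404, 3/11 · 0.015625 = 0.0042614; summing to 0.11989.
The posterior is then P(bag A | data) = 0.14217, P(bag B | data) = 0.48528, P(bag C | data) = 0.337, P(bag D | data) = 0.035543.
So P(yellow next | data) = Σ P(yellow next | H) P(H | data) = (1/4)(0.14217) + (2/5)(0.48528) + (2/3)(0.337) + (1/8)(0.035543) = 0.45877.

0.459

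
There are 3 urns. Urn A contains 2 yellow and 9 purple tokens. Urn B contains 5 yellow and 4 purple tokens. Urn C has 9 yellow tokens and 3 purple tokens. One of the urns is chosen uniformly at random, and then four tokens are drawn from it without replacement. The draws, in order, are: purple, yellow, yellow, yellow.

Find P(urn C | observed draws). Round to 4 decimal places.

0.6159

For each hypothesis, P(data | H) works out to: P(data | urn A) = (9/11)(2/10)(1/9)(0/8) = 0; P(data | urn B) = (4/9)(5/8)(4/7)(3/6) = 0.079365; P(data | urn C) = (3/12)(9/11)(8/10)(7/9) = 0.12727.
Multiplying each by its prior: 1/3 · 0 = 0, 1/3 · 0.079365 = 0.026455, 1/3 · 0.12727 = 0.042424; with total 0.068879.
Hence P(urn C | data) = (0.042424) / (0.068879) = 0.61592.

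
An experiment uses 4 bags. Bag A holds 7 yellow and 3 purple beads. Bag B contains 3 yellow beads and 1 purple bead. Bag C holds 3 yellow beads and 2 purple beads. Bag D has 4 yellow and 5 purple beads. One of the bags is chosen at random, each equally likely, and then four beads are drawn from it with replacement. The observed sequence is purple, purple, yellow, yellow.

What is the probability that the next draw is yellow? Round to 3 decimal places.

Under each hypothesis, the probability of the observed sequence is: P(data | bag A) = (3/10)(3/10)(7/10)(7/10) = 0.0441; P(data | bag B) = (1/4)(1/4)(3/4)(3/4) = 0.035156; P(data | bag C) = (2/5)(2/5)(3/5)(3/5) = 0.0576; P(data | bag D) = (5/9)(5/9)(4/9)(4/9) = 0.060966.
The prior-weighted likelihoods are 1/4 · 0.0441 = 0.011025, 1/4 · 0.035156 = 0.0087891, 1/4 · 0.0576 = 0.0144, 1/4 · 0.060966 = 0.015242; these sum to 0.049456.
The posterior is then P(bag A | data) = 0.22293, P(bag B | data) = 0.17772, P(bag C | data) = 0.29117, P(bag D | data) = 0.30819.
Averaging over the posterior, P(yellow next | data) = (7/10)(0.22293) + (3/4)(0.17772) + (3/5)(0.29117) + (4/9)(0.30819) = 0.60101.

0.601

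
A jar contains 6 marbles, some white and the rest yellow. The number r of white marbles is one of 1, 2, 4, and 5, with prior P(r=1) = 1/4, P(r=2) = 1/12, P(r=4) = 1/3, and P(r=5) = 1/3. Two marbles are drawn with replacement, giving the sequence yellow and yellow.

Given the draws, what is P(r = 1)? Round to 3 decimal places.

The likelihood of the observed sequence under each hypothesis: P(data | r = 1) = (5/6)(5/6) = 25/36; P(data | r = 2) = (4/6)(4/6) = 4/9; P(data | r = 4) = (2/6)(2/6) = 1/9; P(data | r = 5) = (1/6)(1/6) = 1/36.
The prior-weighted likelihoods are 1/4 · 25/36 = 25/144, 1/12 · 4/9 = 1/27, 1/3 · 1/9 = 1/27, 1/3 · 1/36 = 1/108; with total 37/144.
By Bayes' rule, P(r = 1 | data) = (25/144) / (37/144) = 25/37.

0.676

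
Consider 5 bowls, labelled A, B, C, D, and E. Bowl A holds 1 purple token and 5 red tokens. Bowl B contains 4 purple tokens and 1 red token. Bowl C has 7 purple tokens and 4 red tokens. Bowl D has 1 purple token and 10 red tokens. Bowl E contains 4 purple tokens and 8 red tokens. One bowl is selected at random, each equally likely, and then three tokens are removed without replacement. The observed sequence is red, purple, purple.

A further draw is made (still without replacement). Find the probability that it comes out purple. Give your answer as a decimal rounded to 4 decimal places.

Compute the likelihood of the observed sequence for each case: P(data | bowl A) = (5/6)(1/5)(0/4) = 0; P(data | bowl B) = (1/5)(4/4)(3/3) = 1/5; P(data | bowl C) = (4/11)(7/10)(6/9) = 28/165; P(data | bowl D) = (10/11)(1/10)(0/9) = 0; P(data | bowl E) = (8/12)(4/11)(3/10) = 4/55.
The prior-weighted likelihoods are 1/5 · 0 = 0, 1/5 · 1/5 = 1/25, 1/5 · 28/165 = 28/825, 1/5 · 0 = 0, 1/5 · 4/55 = 4/275; with total 73/825.
Normalising, the posterior is P(bowl A | data) = 0, P(bowl B | data) = 33/73, P(bowl C | data) = 28/73, P(bowl D | data) = 0, P(bowl E | data) = 12/73.
Averaging over the posterior, P(purple next | data) = (1)(33/73) + (5/8)(28/73) + (2/9)(12/73) = 319/438.

0.7283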